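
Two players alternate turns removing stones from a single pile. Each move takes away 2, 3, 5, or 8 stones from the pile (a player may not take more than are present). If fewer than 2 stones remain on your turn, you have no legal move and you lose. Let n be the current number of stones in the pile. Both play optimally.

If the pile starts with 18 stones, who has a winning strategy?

The second player wins.

Classify positions by backward induction: terminal positions (no move available) are L. From any other position, the mover wins iff some move reaches an L.
n=0: no move → L
n=1: no move → L
n=2: →0(L), so W
n=3: →1(L), so W
n=4: →1(L), so W
n=5: →0(L), so W
n=6: →1(L), so W
n=7: →5(W), 4(W), 2(W) — all W, so L
n=8: →0(L), so W
n=9: →7(L), so W
n=10: →7(L), so W
n=11: →9(W), 8(W), 6(W), 3(W) — all W, so L
n=12: →7(L), so W
n=13: →11(L), so W
n=14: →11(L), so W
n=15: →7(L), so W
n=16: →11(L), so W
n=17: →15(W), 14(W), 12(W), 9(W) — all W, so L
n=18: →16(W), 15(W), 13(W), 10(W) — all W, so L
The starting position 18 is L: whatever the player to move does, the opponent receives a W position.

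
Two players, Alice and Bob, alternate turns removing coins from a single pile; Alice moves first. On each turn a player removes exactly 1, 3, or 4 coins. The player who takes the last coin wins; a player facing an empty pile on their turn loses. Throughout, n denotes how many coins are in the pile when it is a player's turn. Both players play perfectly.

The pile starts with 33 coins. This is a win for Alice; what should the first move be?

Remove 3, leaving 30.

Classify positions by backward induction: terminal positions (no move available) are L. From any other position, the mover wins iff some move reaches an L.
n=0: no move → L
n=1: reaches L-position 0 → W
n=2: only reaches 1(W), which is W → L
n=3: reaches L-position 2 → W
n=4: reaches L-position 0 → W
n=5: reaches L-position 2 → W
n=6: reaches L-position 2 → W
n=7: only reaches 6(W), 4(W), 3(W), all W → L
n=8: reaches L-position 7 → W
n=9: only reaches 8(W), 6(W), 5(W), all W → L
n=10: reaches L-position 9 → W
n=11: reaches L-position 7 → W
n=12: reaches L-position 9 → W
n=13: reaches L-position 9 → W
n=14: only reaches 13(W), 11(W), 10(W), all W → L
n=15: reaches L-position 14 → W
n=16: only reaches 15(W), 13(W), 12(W), all W → L
n=17: reaches L-position 16 → W
n=18: reaches L-position 14 → W
n=19: reaches L-position 16 → W
n=20: reaches L-position 16 → W
n=21: only reaches 20(W), 18(W), 17(W), all W → L
n=22: reaches L-position 21 → W
n=23: only reaches 22(W), 20(W), 19(W), all W → L
n=24: reaches L-position 23 → W
n=25: reaches L-position 21 → W
n=26: reaches L-position 23 → W
n=27: reaches L-position 23 → W
n=28: only reaches 27(W), 25(W), 24(W), all W → L
n=29: reaches L-position 28 → W
n=30: only reaches 29(W), 27(W), 26(W), all W → L
n=31: reaches L-position 30 → W
n=32: reaches L-position 28 → W
n=33: reaches L-position 30 → W
From 33, the L positions reachable in one move are: 30.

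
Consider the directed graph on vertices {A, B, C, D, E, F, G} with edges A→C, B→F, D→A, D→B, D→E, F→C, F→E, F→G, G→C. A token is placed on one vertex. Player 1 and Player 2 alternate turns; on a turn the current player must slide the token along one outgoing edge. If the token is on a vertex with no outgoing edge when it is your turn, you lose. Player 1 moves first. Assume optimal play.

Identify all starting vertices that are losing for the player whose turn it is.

B, C, E

Use the standard recursion: the mover loses at a terminal position; elsewhere, the mover wins exactly when some move hands the opponent an L position.
Every edge goes from a vertex to one that appears earlier in the order E, C, G, A, F, B, D, so processing vertices in that order labels each vertex after all of its successors.
E: no outgoing edge → L
C: no outgoing edge → L
G: can move to C, which is L ⇒ W
A: can move to C, which is L ⇒ W
F: can move to C, which is L ⇒ W
B: the only move is to F(W), a W ⇒ L
D: can move to B, which is L ⇒ W
The losing starting vertices are exactly the entries labelled L in this table (3 of them).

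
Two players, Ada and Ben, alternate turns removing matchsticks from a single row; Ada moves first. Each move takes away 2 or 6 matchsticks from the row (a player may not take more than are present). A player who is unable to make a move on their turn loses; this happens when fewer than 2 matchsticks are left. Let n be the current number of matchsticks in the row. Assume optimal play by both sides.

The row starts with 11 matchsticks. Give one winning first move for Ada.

Classify positions by backward induction: terminal positions (no move available) are L. From any other position, the mover wins iff some move reaches an L.
n=0: no move → L
n=1: no move → L
n=2: reaches L-position 0 → W
n=3: reaches L-position 1 → W
n=4: only reaches 2(W), which is W → L
n=5: only reaches 3(W), which is W → L
n=6: reaches L-position 4 → W
n=7: reaches L-position 5 → W
n=8: only reaches 6(W), 2(W), all W → L
n=9: only reaches 7(W), 3(W), all W → L
n=10: reaches L-position 8 → W
n=11: reaches L-position 9 → W
From 11, the L positions reachable in one move are: 9, 5. Any move reaching one of these is winning.

Remove 2, leaving 9.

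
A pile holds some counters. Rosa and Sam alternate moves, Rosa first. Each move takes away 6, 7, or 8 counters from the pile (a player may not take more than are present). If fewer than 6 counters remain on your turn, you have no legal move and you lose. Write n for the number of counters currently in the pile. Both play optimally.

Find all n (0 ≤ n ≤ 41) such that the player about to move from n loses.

0, 1, 2, 3, 4, 5, 14, 15, 16, 17, 18, 19, 28, 29, 30, 31, 32, 33

Work bottom-up. With no move the player to move loses. Otherwise the position is W if at least one move leads to an L position for the opponent, and L if every move leads to a W.
n=0: no move → L
n=1: no move → L
n=2: no move → L
n=3: no move → L
n=4: no move → L
n=5: no move → L
n=6: →0(L), so W
n=7: →1(L), so W
n=8: →2(L), so W
n=9: →3(L), so W
n=10: →4(L), so W
n=11: →5(L), so W
n=12: →5(L), so W
n=13: →5(L), so W
n=14: →8(W), 7(W), 6(W) — all W, so L
n=15: →9(W), 8(W), 7(W) — all W, so L
n=16: →10(W), 9(W), 8(W) — all W, so L
n=17: →11(W), 10(W), 9(W) — all W, so L
n=18: →12(W), 11(W), 10(W) — all W, so L
n=19: →13(W), 12(W), 11(W) — all W, so L
n=20: →14(L), so W
n=21: →15(L), so W
n=22: →16(L), so W
n=23: →17(L), so W
n=24: →18(L), so W
n=25: →19(L), so W
n=26: →19(L), so W
n=27: →19(L), so W
n=28: →22(W), 21(W), 20(W) — all W, so L
n=29: →23(W), 22(W), 21(W) — all W, so L
n=30: →24(W), 23(W), 22(W) — all W, so L
n=31: →25(W), 24(W), 23(W) — all W, so L
n=32: →26(W), 25(W), 24(W) — all W, so L
n=33: →27(W), 26(W), 25(W) — all W, so L
n=34: →28(L), so W
n=35: →29(L), so W
n=36: →30(L), so W
n=37: →31(L), so W
n=38: →32(L), so W
n=39: →33(L), so W
n=40: →33(L), so W
n=41: →33(L), so W
Reading off the rows marked L gives the requested list; there are 18 such values of n.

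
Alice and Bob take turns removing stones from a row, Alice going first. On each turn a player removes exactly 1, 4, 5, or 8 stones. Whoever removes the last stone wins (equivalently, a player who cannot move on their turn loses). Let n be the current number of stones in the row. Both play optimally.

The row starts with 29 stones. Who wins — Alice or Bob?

Bob wins.

Use the standard recursion: the mover loses at a terminal position; elsewhere, the mover wins exactly when some move hands the opponent an L position.
n=0: no move → L
n=1: W (go to 0, an L position)
n=2: L (sole option 1(W) is W)
n=3: W (go to 2, an L position)
n=4: W (go to 0, an L position)
n=5: W (go to 0, an L position)
n=6: W (go to 2, an L position)
n=7: W (go to 2, an L position)
n=8: W (go to 0, an L position)
n=9: L (options 8(W), 5(W), 4(W), 1(W) are all W)
n=10: W (go to 9, an L position)
n=11: L (options 10(W), 7(W), 6(W), 3(W) are all W)
n=12: W (go to 11, an L position)
n=13: W (go to 9, an L position)
n=14: W (go to 9, an L position)
n=15: W (go to 11, an L position)
n=16: W (go to 11, an L position)
n=17: W (go to 9, an L position)
n=18: L (options 17(W), 14(W), 13(W), 10(W) are all W)
n=19: W (go to 18, an L position)
n=20: L (options 19(W), 16(W), 15(W), 12(W) are all W)
n=21: W (go to 20, an L position)
n=22: W (go to 18, an L position)
n=23: W (go to 18, an L position)
n=24: W (go to 20, an L position)
n=25: W (go to 20, an L position)
n=26: W (go to 18, an L position)
n=27: L (options 26(W), 23(W), 22(W), 19(W) are all W)
n=28: W (go to 27, an L position)
n=29: L (options 28(W), 25(W), 24(W), 21(W) are all W)
Every move from 29 reaches a W position, so the mover loses.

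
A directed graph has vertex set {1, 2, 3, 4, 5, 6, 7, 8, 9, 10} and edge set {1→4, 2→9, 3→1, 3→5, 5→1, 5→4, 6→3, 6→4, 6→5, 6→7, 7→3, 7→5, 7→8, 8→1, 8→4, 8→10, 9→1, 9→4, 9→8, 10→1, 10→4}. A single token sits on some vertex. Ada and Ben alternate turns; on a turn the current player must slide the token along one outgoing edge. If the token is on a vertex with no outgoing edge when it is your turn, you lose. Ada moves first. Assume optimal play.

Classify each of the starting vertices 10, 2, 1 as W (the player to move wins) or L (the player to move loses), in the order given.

10: W, 2: L, 1: W

Use the standard recursion: the mover loses at a terminal position; elsewhere, the mover wins exactly when some move hands the opponent an L position.
Every edge goes from a vertex to one that appears earlier in the order 4, 1, 5, 3, 10, 8, 9, 7, 6, 2, so processing vertices in that order labels each vertex after all of its successors.
4: no outgoing edge → L
1: W (go to 4, an L position)
5: W (go to 4, an L position)
3: L (options 5(W), 1(W) are all W)
10: W (go to 4, an L position)
8: W (go to 4, an L position)
9: W (go to 4, an L position)
7: W (go to 3, an L position)
6: W (go to 3, an L position)
2: L (sole option 9(W) is W)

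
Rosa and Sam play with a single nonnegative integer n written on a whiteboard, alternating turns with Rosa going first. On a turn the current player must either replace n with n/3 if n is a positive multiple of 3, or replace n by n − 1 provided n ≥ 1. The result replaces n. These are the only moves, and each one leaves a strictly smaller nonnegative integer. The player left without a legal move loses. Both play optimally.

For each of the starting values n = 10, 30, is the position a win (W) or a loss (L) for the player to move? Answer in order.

Classify positions by backward induction: terminal positions (no move available) are L. From any other position, the mover wins iff some move reaches an L.
n=0: no move → L
n=1: W (go to 0, an L position)
n=2: L (sole option 1(W) is W)
n=3: W (go to 2, an L position)
n=4: L (sole option 3(W) is W)
n=5: W (go to 4, an L position)
n=6: W (go to 2, an L position)
n=7: L (sole option 6(W) is W)
n=8: W (go to 7, an L position)
n=9: L (options 3(W), 8(W) are all W)
n=10: W (go to 9, an L position)
n=11: L (sole option 10(W) is W)
n=12: W (go to 4, an L position)
n=13: L (sole option 12(W) is W)
n=14: W (go to 13, an L position)
n=15: L (options 5(W), 14(W) are all W)
n=16: W (go to 15, an L position)
n=17: L (sole option 16(W) is W)
n=18: W (go to 17, an L position)
n=19: L (sole option 18(W) is W)
n=20: W (go to 19, an L position)
n=21: W (go to 7, an L position)
n=22: L (sole option 21(W) is W)
n=23: W (go to 22, an L position)
n=24: L (options 8(W), 23(W) are all W)
n=25: W (go to 24, an L position)
n=26: L (sole option 25(W) is W)
n=27: W (go to 9, an L position)
n=28: L (sole option 27(W) is W)
n=29: W (go to 28, an L position)
n=30: L (options 10(W), 29(W) are all W)

10: W, 30: L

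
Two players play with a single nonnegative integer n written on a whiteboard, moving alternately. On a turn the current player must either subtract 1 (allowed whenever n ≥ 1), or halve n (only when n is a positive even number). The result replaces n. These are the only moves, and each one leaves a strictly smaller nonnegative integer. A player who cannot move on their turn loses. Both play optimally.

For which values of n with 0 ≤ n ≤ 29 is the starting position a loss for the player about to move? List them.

Label each position W (a win for the player to move) or L (a loss). A position with no legal move is L; any other position is W exactly when some move reaches an L, and L when every move reaches a W.
n=0: no move → L
n=1: can move to 0, which is L ⇒ W
n=2: the only move is to 1(W), a W ⇒ L
n=3: can move to 2, which is L ⇒ W
n=4: can move to 2, which is L ⇒ W
n=5: the only move is to 4(W), a W ⇒ L
n=6: can move to 5, which is L ⇒ W
n=7: the only move is to 6(W), a W ⇒ L
n=8: can move to 7, which is L ⇒ W
n=9: the only move is to 8(W), a W ⇒ L
n=10: can move to 5, which is L ⇒ W
n=11: the only move is to 10(W), a W ⇒ L
n=12: can move to 11, which is L ⇒ W
n=13: the only move is to 12(W), a W ⇒ L
n=14: can move to 7, which is L ⇒ W
n=15: the only move is to 14(W), a W ⇒ L
n=16: can move to 15, which is L ⇒ W
n=17: the only move is to 16(W), a W ⇒ L
n=18: can move to 9, which is L ⇒ W
n=19: the only move is to 18(W), a W ⇒ L
n=20: can move to 19, which is L ⇒ W
n=21: the only move is to 20(W), a W ⇒ L
n=22: can move to 11, which is L ⇒ W
n=23: the only move is to 22(W), a W ⇒ L
n=24: can move to 23, which is L ⇒ W
n=25: the only move is to 24(W), a W ⇒ L
n=26: can move to 13, which is L ⇒ W
n=27: the only move is to 26(W), a W ⇒ L
n=28: can move to 27, which is L ⇒ W
n=29: the only move is to 28(W), a W ⇒ L
The losing starting values of n are exactly the entries labelled L in this table (15 of them).

0, 2, 5, 7, 9, 11, 13, 15, 17, 19, 21, 23, 25, 27, 29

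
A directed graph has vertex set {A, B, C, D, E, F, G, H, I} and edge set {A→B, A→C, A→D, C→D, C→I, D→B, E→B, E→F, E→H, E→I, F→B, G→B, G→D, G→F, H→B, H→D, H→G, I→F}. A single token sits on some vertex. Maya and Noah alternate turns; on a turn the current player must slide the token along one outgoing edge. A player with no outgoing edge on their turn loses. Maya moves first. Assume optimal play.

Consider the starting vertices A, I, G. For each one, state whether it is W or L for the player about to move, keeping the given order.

Compute win/loss labels from the base case upward. A position with no move is L. Any other position is W if it can reach an L in one move, else L.
Every edge goes from a vertex to one that appears earlier in the order B, D, F, G, H, I, C, E, A, so processing vertices in that order labels each vertex after all of its successors.
B: no outgoing edge → L
D: reaches L-position B → W
F: reaches L-position B → W
G: reaches L-position B → W
H: reaches L-position B → W
I: only reaches F(W), which is W → L
C: reaches L-position I → W
E: reaches L-position I → W
A: reaches L-position B → W

A: W, I: L, G: W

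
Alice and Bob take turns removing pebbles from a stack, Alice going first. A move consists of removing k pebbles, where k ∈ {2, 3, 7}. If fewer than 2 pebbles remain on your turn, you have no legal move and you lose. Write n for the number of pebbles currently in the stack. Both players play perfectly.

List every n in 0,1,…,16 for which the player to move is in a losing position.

Use the standard recursion: the mover loses at a terminal position; elsewhere, the mover wins exactly when some move hands the opponent an L position.
n=0: no move → L
n=1: no move → L
n=2: W (go to 0, an L position)
n=3: W (go to 1, an L position)
n=4: W (go to 1, an L position)
n=5: L (options 3(W), 2(W) are all W)
n=6: L (options 4(W), 3(W) are all W)
n=7: W (go to 5, an L position)
n=8: W (go to 6, an L position)
n=9: W (go to 6, an L position)
n=10: L (options 8(W), 7(W), 3(W) are all W)
n=11: L (options 9(W), 8(W), 4(W) are all W)
n=12: W (go to 10, an L position)
n=13: W (go to 11, an L position)
n=14: W (go to 11, an L position)
n=15: L (options 13(W), 12(W), 8(W) are all W)
n=16: L (options 14(W), 13(W), 9(W) are all W)
Reading off the rows marked L gives the requested list; there are 8 such values of n.

0, 1, 5, 6, 10, 11, 15, 16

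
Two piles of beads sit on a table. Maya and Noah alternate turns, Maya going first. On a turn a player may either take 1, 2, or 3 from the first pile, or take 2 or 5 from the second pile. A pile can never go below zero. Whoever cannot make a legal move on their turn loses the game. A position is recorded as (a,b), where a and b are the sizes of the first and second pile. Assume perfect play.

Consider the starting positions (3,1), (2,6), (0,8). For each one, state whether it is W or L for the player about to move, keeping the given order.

Use the standard recursion: the mover loses at a terminal position; elsewhere, the mover wins exactly when some move hands the opponent an L position.
No move ever increases a pile, so every position that can arise here has a ≤ 3 and b ≤ 8; it is enough to label the cells with 0 ≤ a ≤ 3 and 0 ≤ b ≤ 8.
Every move lowers a or b (never raises either), so fill the grid row by row in increasing a, and left to right within a row: each cell's successors are then already labelled.
      b=0  b=1  b=2  b=3  b=4  b=5  b=6  b=7  b=8
a=0:    L    L    W    W    L    W    W    L    L
a=1:    W    W    L    L    W    W    L    W    W
a=2:    W    W    W    W    W    L    W    W    W
a=3:    W    W    W    W    W    W    W    W    W
Cells with no legal move (terminal, hence L): (0,0), (0,1).
The remaining L cells, each justified by listing all of its moves:
(0,4): the only move is to (0,2)(W), a W ⇒ L
(0,7): moves to (0,5)(W), (0,2)(W); every one is W ⇒ L
(0,8): moves to (0,6)(W), (0,3)(W); every one is W ⇒ L
(1,2): moves to (0,2)(W), (1,0)(W); every one is W ⇒ L
(1,3): moves to (0,3)(W), (1,1)(W); every one is W ⇒ L
(1,6): moves to (0,6)(W), (1,4)(W), (1,1)(W); every one is W ⇒ L
(2,5): moves to (1,5)(W), (0,5)(W), (2,3)(W), (2,0)(W); every one is W ⇒ L
Every other cell has at least one move into one of the L cells above, so it is W.
(3,1): the move to (0,1) reaches an L cell, so W
(2,6): the move to (1,6) reaches an L cell, so W
(0,8): one of the L cells justified above, so L

(3,1): W, (2,6): W, (0,8): L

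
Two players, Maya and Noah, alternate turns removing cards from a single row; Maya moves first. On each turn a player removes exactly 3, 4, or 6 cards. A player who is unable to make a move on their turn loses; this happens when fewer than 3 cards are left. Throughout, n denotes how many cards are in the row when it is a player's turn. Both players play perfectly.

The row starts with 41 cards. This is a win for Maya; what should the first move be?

Remove 3, leaving 38.

Use the standard recursion: the mover loses at a terminal position; elsewhere, the mover wins exactly when some move hands the opponent an L position.
n=0: no move → L
n=1: no move → L
n=2: no move → L
n=3: can move to 0, which is L ⇒ W
n=4: can move to 1, which is L ⇒ W
n=5: can move to 2, which is L ⇒ W
n=6: can move to 2, which is L ⇒ W
n=7: can move to 1, which is L ⇒ W
n=8: can move to 2, which is L ⇒ W
n=9: moves to 6(W), 5(W), 3(W); every one is W ⇒ L
n=10: moves to 7(W), 6(W), 4(W); every one is W ⇒ L
n=11: moves to 8(W), 7(W), 5(W); every one is W ⇒ L
n=12: can move to 9, which is L ⇒ W
n=13: can move to 10, which is L ⇒ W
n=14: can move to 11, which is L ⇒ W
n=15: can move to 11, which is L ⇒ W
n=16: can move to 10, which is L ⇒ W
n=17: can move to 11, which is L ⇒ W
n=18: moves to 15(W), 14(W), 12(W); every one is W ⇒ L
n=19: moves to 16(W), 15(W), 13(W); every one is W ⇒ L
n=20: moves to 17(W), 16(W), 14(W); every one is W ⇒ L
n=21: can move to 18, which is L ⇒ W
n=22: can move to 19, which is L ⇒ W
n=23: can move to 20, which is L ⇒ W
n=24: can move to 20, which is L ⇒ W
n=25: can move to 19, which is L ⇒ W
n=26: can move to 20, which is L ⇒ W
n=27: moves to 24(W), 23(W), 21(W); every one is W ⇒ L
n=28: moves to 25(W), 24(W), 22(W); every one is W ⇒ L
n=29: moves to 26(W), 25(W), 23(W); every one is W ⇒ L
n=30: can move to 27, which is L ⇒ W
n=31: can move to 28, which is L ⇒ W
n=32: can move to 29, which is L ⇒ W
n=33: can move to 29, which is L ⇒ W
n=34: can move to 28, which is L ⇒ W
n=35: can move to 29, which is L ⇒ W
n=36: moves to 33(W), 32(W), 30(W); every one is W ⇒ L
n=37: moves to 34(W), 33(W), 31(W); every one is W ⇒ L
n=38: moves to 35(W), 34(W), 32(W); every one is W ⇒ L
n=39: can move to 36, which is L ⇒ W
n=40: can move to 37, which is L ⇒ W
n=41: can move to 38, which is L ⇒ W
From 41, the L positions reachable in one move are: 38, 37. Any move reaching one of these is winning.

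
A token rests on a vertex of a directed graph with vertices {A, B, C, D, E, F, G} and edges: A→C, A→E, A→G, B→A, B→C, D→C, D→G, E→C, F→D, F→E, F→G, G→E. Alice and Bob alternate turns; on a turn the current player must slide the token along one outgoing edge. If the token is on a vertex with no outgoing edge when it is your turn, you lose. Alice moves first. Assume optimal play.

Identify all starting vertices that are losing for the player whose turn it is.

C, G

Build the W/L table. Terminal = L. A non-terminal position is W if it has a move to some L; otherwise it is L.
Every edge goes from a vertex to one that appears earlier in the order C, E, G, A, D, B, F, so processing vertices in that order labels each vertex after all of its successors.
C: no outgoing edge → L
E: can move to C, which is L ⇒ W
G: the only move is to E(W), a W ⇒ L
A: can move to G, which is L ⇒ W
D: can move to G, which is L ⇒ W
B: can move to C, which is L ⇒ W
F: can move to G, which is L ⇒ W
The losing starting vertices are exactly the entries labelled L in this table (2 of them).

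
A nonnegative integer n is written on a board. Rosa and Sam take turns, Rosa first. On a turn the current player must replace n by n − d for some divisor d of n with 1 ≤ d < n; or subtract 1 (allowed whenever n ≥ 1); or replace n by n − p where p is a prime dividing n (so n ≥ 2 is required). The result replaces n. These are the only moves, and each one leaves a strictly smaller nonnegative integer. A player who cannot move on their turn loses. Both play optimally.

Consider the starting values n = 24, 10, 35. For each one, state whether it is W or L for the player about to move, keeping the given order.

24: W, 10: W, 35: L

Work bottom-up. With no move the player to move loses. Otherwise the position is W if at least one move leads to an L position for the opponent, and L if every move leads to a W.
n=0: no move → L
n=1: →0(L), so W
n=2: →0(L), so W
n=3: →0(L), so W
n=4: →2(W), 3(W) — all W, so L
n=5: →0(L), so W
n=6: →4(L), so W
n=7: →0(L), so W
n=8: →4(L), so W
n=9: →6(W), 8(W) — all W, so L
n=10: →9(L), so W
n=11: →0(L), so W
n=12: →9(L), so W
n=13: →0(L), so W
n=14: →7(W), 12(W), 13(W) — all W, so L
n=15: →14(L), so W
n=16: →14(L), so W
n=17: →0(L), so W
n=18: →9(L), so W
n=19: →0(L), so W
n=20: →10(W), 15(W), 16(W), 18(W), 19(W) — all W, so L
n=21: →14(L), so W
n=22: →20(L), so W
n=23: →0(L), so W
n=24: →20(L), so W
n=25: →20(L), so W
n=26: →13(W), 24(W), 25(W) — all W, so L
n=27: →26(L), so W
n=28: →14(L), so W
n=29: →0(L), so W
n=30: →20(L), so W
n=31: →0(L), so W
n=32: →16(W), 24(W), 28(W), 30(W), 31(W) — all W, so L
n=33: →32(L), so W
n=34: →32(L), so W
n=35: →28(W), 30(W), 34(W) — all W, so L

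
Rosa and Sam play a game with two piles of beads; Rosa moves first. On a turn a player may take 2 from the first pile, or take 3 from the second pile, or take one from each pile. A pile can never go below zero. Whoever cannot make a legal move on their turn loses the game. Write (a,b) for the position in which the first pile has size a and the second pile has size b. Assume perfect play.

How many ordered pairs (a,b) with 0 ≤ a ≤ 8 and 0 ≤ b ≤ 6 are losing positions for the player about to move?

30

Positions with no move are L. A position that does have a move is losing for the player to move precisely when every available move leads to a winning position for the opponent. Fill in the labels:
Every move lowers a or b (never raises either), so fill the grid row by row in increasing a, and left to right within a row: each cell's successors are then already labelled.
      b=0  b=1  b=2  b=3  b=4  b=5  b=6
a=0:    L    L    L    W    W    W    L
a=1:    L    W    W    W    L    L    L
a=2:    W    W    W    L    L    W    W
a=3:    W    L    L    L    W    W    W
a=4:    L    L    W    W    W    L    L
a=5:    L    W    W    W    L    L    W
a=6:    W    W    L    L    L    W    W
a=7:    W    L    L    W    W    W    L
a=8:    L    L    W    W    W    L    L
Cells with no legal move (terminal, hence L): (0,0), (0,1), (0,2), (1,0).
The remaining L cells, each justified by listing all of its moves:
(0,6): the only move is to (0,3)(W), a W ⇒ L
(1,4): moves to (1,1)(W), (0,3)(W); every one is W ⇒ L
(1,5): moves to (1,2)(W), (0,4)(W); every one is W ⇒ L
(1,6): moves to (1,3)(W), (0,5)(W); every one is W ⇒ L
(2,3): moves to (0,3)(W), (2,0)(W), (1,2)(W); every one is W ⇒ L
(2,4): moves to (0,4)(W), (2,1)(W), (1,3)(W); every one is W ⇒ L
(3,1): moves to (1,1)(W), (2,0)(W); every one is W ⇒ L
(3,2): moves to (1,2)(W), (2,1)(W); every one is W ⇒ L
(3,3): moves to (1,3)(W), (3,0)(W), (2,2)(W); every one is W ⇒ L
(4,0): the only move is to (2,0)(W), a W ⇒ L
(4,1): moves to (2,1)(W), (3,0)(W); every one is W ⇒ L
(4,5): moves to (2,5)(W), (4,2)(W), (3,4)(W); every one is W ⇒ L
(4,6): moves to (2,6)(W), (4,3)(W), (3,5)(W); every one is W ⇒ L
(5,0): the only move is to (3,0)(W), a W ⇒ L
(5,4): moves to (3,4)(W), (5,1)(W), (4,3)(W); every one is W ⇒ L
(5,5): moves to (3,5)(W), (5,2)(W), (4,4)(W); every one is W ⇒ L
(6,2): moves to (4,2)(W), (5,1)(W); every one is W ⇒ L
(6,3): moves to (4,3)(W), (6,0)(W), (5,2)(W); every one is W ⇒ L
(6,4): moves to (4,4)(W), (6,1)(W), (5,3)(W); every one is W ⇒ L
(7,1): moves to (5,1)(W), (6,0)(W); every one is W ⇒ L
(7,2): moves to (5,2)(W), (6,1)(W); every one is W ⇒ L
(7,6): moves to (5,6)(W), (7,3)(W), (6,5)(W); every one is W ⇒ L
(8,0): the only move is to (6,0)(W), a W ⇒ L
(8,1): moves to (6,1)(W), (7,0)(W); every one is W ⇒ L
(8,5): moves to (6,5)(W), (8,2)(W), (7,4)(W); every one is W ⇒ L
(8,6): moves to (6,6)(W), (8,3)(W), (7,5)(W); every one is W ⇒ L
Every other cell has at least one move into one of the L cells above, so it is W.
L cells per row: a=0: 4, a=1: 4, a=2: 2, a=3: 3, a=4: 4, a=5: 3, a=6: 3, a=7: 3, a=8: 4; total 30.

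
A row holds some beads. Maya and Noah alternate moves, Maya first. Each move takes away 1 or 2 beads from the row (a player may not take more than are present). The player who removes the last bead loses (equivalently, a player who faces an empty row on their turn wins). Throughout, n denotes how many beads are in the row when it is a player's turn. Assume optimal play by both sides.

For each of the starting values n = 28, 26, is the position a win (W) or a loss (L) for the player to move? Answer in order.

28: L, 26: W

Classify positions by backward induction: terminal positions (no move available) are W. From any other position, the mover wins iff some move reaches an L.
n=0: no move; the opponent has just taken the last bead and therefore loses → W
n=1: →0(W) only, which is W, so L
n=2: →1(L), so W
n=3: →1(L), so W
n=4: →3(W), 2(W) — all W, so L
n=5: →4(L), so W
n=6: →4(L), so W
n=7: →6(W), 5(W) — all W, so L
n=8: →7(L), so W
n=9: →7(L), so W
n=10: →9(W), 8(W) — all W, so L
n=11: →10(L), so W
n=12: →10(L), so W
n=13: →12(W), 11(W) — all W, so L
n=14: →13(L), so W
n=15: →13(L), so W
n=16: →15(W), 14(W) — all W, so L
n=17: →16(L), so W
n=18: →16(L), so W
n=19: →18(W), 17(W) — all W, so L
n=20: →19(L), so W
n=21: →19(L), so W
n=22: →21(W), 20(W) — all W, so L
n=23: →22(L), so W
n=24: →22(L), so W
n=25: →24(W), 23(W) — all W, so L
n=26: →25(L), so W
n=27: →25(L), so W
n=28: →27(W), 26(W) — all W, so L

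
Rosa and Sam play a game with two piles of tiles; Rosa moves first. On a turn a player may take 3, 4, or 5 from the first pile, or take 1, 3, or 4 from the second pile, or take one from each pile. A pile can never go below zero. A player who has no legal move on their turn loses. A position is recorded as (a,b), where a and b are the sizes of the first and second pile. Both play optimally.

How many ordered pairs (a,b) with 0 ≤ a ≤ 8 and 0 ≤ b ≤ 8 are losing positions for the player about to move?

Work bottom-up. With no move the player to move loses. Otherwise the position is W if at least one move leads to an L position for the opponent, and L if every move leads to a W.
Every move lowers a or b (never raises either), so fill the grid row by row in increasing a, and left to right within a row: each cell's successors are then already labelled.
      b=0  b=1  b=2  b=3  b=4  b=5  b=6  b=7  b=8
a=0:    L    W    L    W    W    W    W    L    W
a=1:    L    W    L    W    W    W    W    L    W
a=2:    L    W    L    W    W    W    W    L    W
a=3:    W    W    W    W    L    W    L    W    W
a=4:    W    L    W    L    W    W    W    W    L
a=5:    W    L    W    L    W    W    W    W    L
a=6:    W    L    W    L    W    W    W    W    L
a=7:    W    W    W    W    W    L    W    W    W
a=8:    L    W    L    W    W    W    W    L    W
Cells with no legal move (terminal, hence L): (0,0), (1,0), (2,0).
The remaining L cells, each justified by listing all of its moves:
(0,2): →(0,1)(W) only, which is W, so L
(0,7): →(0,6)(W), (0,4)(W), (0,3)(W) — all W, so L
(1,2): →(1,1)(W), (0,1)(W) — all W, so L
(1,7): →(1,6)(W), (1,4)(W), (1,3)(W), (0,6)(W) — all W, so L
(2,2): →(2,1)(W), (1,1)(W) — all W, so L
(2,7): →(2,6)(W), (2,4)(W), (2,3)(W), (1,6)(W) — all W, so L
(3,4): →(0,4)(W), (3,3)(W), (3,1)(W), (3,0)(W), (2,3)(W) — all W, so L
(3,6): →(0,6)(W), (3,5)(W), (3,3)(W), (3,2)(W), (2,5)(W) — all W, so L
(4,1): →(1,1)(W), (0,1)(W), (4,0)(W), (3,0)(W) — all W, so L
(4,3): →(1,3)(W), (0,3)(W), (4,2)(W), (4,0)(W), (3,2)(W) — all W, so L
(4,8): →(1,8)(W), (0,8)(W), (4,7)(W), (4,5)(W), (4,4)(W), (3,7)(W) — all W, so L
(5,1): →(2,1)(W), (1,1)(W), (0,1)(W), (5,0)(W), (4,0)(W) — all W, so L
(5,3): →(2,3)(W), (1,3)(W), (0,3)(W), (5,2)(W), (5,0)(W), (4,2)(W) — all W, so L
(5,8): →(2,8)(W), (1,8)(W), (0,8)(W), (5,7)(W), (5,5)(W), (5,4)(W), (4,7)(W) — all W, so L
(6,1): →(3,1)(W), (2,1)(W), (1,1)(W), (6,0)(W), (5,0)(W) — all W, so L
(6,3): →(3,3)(W), (2,3)(W), (1,3)(W), (6,2)(W), (6,0)(W), (5,2)(W) — all W, so L
(6,8): →(3,8)(W), (2,8)(W), (1,8)(W), (6,7)(W), (6,5)(W), (6,4)(W), (5,7)(W) — all W, so L
(7,5): →(4,5)(W), (3,5)(W), (2,5)(W), (7,4)(W), (7,2)(W), (7,1)(W), (6,4)(W) — all W, so L
(8,0): →(5,0)(W), (4,0)(W), (3,0)(W) — all W, so L
(8,2): →(5,2)(W), (4,2)(W), (3,2)(W), (8,1)(W), (7,1)(W) — all W, so L
(8,7): →(5,7)(W), (4,7)(W), (3,7)(W), (8,6)(W), (8,4)(W), (8,3)(W), (7,6)(W) — all W, so L
Every other cell has at least one move into one of the L cells above, so it is W.
L cells per row: a=0: 3, a=1: 3, a=2: 3, a=3: 2, a=4: 3, a=5: 3, a=6: 3, a=7: 1, a=8: 3; total 24.

24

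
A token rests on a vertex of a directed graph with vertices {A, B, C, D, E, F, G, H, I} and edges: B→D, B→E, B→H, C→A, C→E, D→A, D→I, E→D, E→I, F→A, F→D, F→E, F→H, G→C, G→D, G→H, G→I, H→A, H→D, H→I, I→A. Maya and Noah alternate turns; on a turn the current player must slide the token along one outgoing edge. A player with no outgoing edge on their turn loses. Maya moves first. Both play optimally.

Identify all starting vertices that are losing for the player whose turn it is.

Use the standard recursion: the mover loses at a terminal position; elsewhere, the mover wins exactly when some move hands the opponent an L position.
Every edge goes from a vertex to one that appears earlier in the order A, I, D, H, E, B, F, C, G, so processing vertices in that order labels each vertex after all of its successors.
A: no outgoing edge → L
I: reaches L-position A → W
D: reaches L-position A → W
H: reaches L-position A → W
E: only reaches D(W), I(W), all W → L
B: reaches L-position E → W
F: reaches L-position E → W
C: reaches L-position E → W
G: only reaches C(W), H(W), D(W), I(W), all W → L
Reading off the rows marked L gives the requested list; there are 3 such vertices.

A, E, G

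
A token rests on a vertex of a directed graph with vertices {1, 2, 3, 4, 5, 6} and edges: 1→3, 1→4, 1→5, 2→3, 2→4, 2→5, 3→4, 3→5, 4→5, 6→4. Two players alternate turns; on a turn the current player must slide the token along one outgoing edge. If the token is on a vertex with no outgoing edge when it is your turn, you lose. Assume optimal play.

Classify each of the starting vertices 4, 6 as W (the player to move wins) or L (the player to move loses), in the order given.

Classify positions by backward induction: terminal positions (no move available) are L. From any other position, the mover wins iff some move reaches an L.
Every edge goes from a vertex to one that appears earlier in the order 5, 4, 3, 2, 1, 6, so processing vertices in that order labels each vertex after all of its successors.
5: no outgoing edge → L
4: reaches L-position 5 → W
3: reaches L-position 5 → W
2: reaches L-position 5 → W
1: reaches L-position 5 → W
6: only reaches 4(W), which is W → L

4: W, 6: L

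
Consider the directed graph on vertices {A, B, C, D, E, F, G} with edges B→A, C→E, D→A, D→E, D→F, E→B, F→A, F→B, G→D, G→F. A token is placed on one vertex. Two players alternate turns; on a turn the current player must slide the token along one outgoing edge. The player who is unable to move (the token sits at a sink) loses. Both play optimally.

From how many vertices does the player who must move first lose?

3

Use the standard recursion: the mover loses at a terminal position; elsewhere, the mover wins exactly when some move hands the opponent an L position.
Every edge goes from a vertex to one that appears earlier in the order A, B, E, F, C, D, G, so processing vertices in that order labels each vertex after all of its successors.
A: no outgoing edge → L
B: →A(L), so W
E: →B(W) only, which is W, so L
F: →A(L), so W
C: →E(L), so W
D: →E(L), so W
G: →D(W), F(W) — all W, so L
The L vertices are A, E, G; that is 3 in all.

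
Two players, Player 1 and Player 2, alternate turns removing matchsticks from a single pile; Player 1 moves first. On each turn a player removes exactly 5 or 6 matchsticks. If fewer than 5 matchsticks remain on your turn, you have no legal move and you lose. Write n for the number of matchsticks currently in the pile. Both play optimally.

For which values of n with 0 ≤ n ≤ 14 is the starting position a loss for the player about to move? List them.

Build the W/L table. Terminal = L. A non-terminal position is W if it has a move to some L; otherwise it is L.
n=0: no move → L
n=1: no move → L
n=2: no move → L
n=3: no move → L
n=4: no move → L
n=5: →0(L), so W
n=6: →1(L), so W
n=7: →2(L), so W
n=8: →3(L), so W
n=9: →4(L), so W
n=10: →4(L), so W
n=11: →6(W), 5(W) — all W, so L
n=12: →7(W), 6(W) — all W, so L
n=13: →8(W), 7(W) — all W, so L
n=14: →9(W), 8(W) — all W, so L
Reading off the rows marked L gives the requested list; there are 9 such values of n.

0, 1, 2, 3, 4, 11, 12, 13, 14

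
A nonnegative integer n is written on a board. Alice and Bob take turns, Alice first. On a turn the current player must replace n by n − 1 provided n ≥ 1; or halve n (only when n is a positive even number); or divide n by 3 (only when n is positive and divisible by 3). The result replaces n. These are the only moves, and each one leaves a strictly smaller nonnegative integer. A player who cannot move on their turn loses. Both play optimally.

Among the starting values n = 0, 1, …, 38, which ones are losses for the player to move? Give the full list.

Positions with no move are L. A position that does have a move is losing for the player to move precisely when every available move leads to a winning position for the opponent. Fill in the labels:
n=0: no move → L
n=1: →0(L), so W
n=2: →1(W) only, which is W, so L
n=3: →2(L), so W
n=4: →2(L), so W
n=5: →4(W) only, which is W, so L
n=6: →2(L), so W
n=7: →6(W) only, which is W, so L
n=8: →7(L), so W
n=9: →3(W), 8(W) — all W, so L
n=10: →5(L), so W
n=11: →10(W) only, which is W, so L
n=12: →11(L), so W
n=13: →12(W) only, which is W, so L
n=14: →7(L), so W
n=15: →5(L), so W
n=16: →8(W), 15(W) — all W, so L
n=17: →16(L), so W
n=18: →9(L), so W
n=19: →18(W) only, which is W, so L
n=20: →19(L), so W
n=21: →7(L), so W
n=22: →11(L), so W
n=23: →22(W) only, which is W, so L
n=24: →23(L), so W
n=25: →24(W) only, which is W, so L
n=26: →13(L), so W
n=27: →9(L), so W
n=28: →14(W), 27(W) — all W, so L
n=29: →28(L), so W
n=30: →10(W), 15(W), 29(W) — all W, so L
n=31: →30(L), so W
n=32: →16(L), so W
n=33: →11(L), so W
n=34: →17(W), 33(W) — all W, so L
n=35: →34(L), so W
n=36: →12(W), 18(W), 35(W) — all W, so L
n=37: →36(L), so W
n=38: →19(L), so W
The losing starting values of n are exactly the entries labelled L in this table (15 of them).

0, 2, 5, 7, 9, 11, 13, 16, 19, 23, 25, 28, 30, 34, 36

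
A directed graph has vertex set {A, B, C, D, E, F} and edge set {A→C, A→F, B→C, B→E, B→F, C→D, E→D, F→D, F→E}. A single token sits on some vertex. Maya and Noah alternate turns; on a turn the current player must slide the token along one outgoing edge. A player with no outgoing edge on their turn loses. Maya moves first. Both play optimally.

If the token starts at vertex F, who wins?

Maya wins.

Work bottom-up. With no move the player to move loses. Otherwise the position is W if at least one move leads to an L position for the opponent, and L if every move leads to a W.
Every edge goes from a vertex to one that appears earlier in the order D, C, E, F, A, B, so processing vertices in that order labels each vertex after all of its successors.
D: no outgoing edge → L
C: W (go to D, an L position)
E: W (go to D, an L position)
F: W (go to D, an L position)
A: L (options F(W), C(W) are all W)
B: L (options F(W), E(W), C(W) are all W)
The starting position F is W: Maya should move to D, handing over an L position.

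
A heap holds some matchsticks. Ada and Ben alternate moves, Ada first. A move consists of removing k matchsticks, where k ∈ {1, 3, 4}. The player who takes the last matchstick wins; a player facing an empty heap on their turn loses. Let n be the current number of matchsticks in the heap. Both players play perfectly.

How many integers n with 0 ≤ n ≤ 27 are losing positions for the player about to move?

Positions with no move are L. A position that does have a move is losing for the player to move precisely when every available move leads to a winning position for the opponent. Fill in the labels:
n=0: no move → L
n=1: reaches L-position 0 → W
n=2: only reaches 1(W), which is W → L
n=3: reaches L-position 2 → W
n=4: reaches L-position 0 → W
n=5: reaches L-position 2 → W
n=6: reaches L-position 2 → W
n=7: only reaches 6(W), 4(W), 3(W), all W → L
n=8: reaches L-position 7 → W
n=9: only reaches 8(W), 6(W), 5(W), all W → L
n=10: reaches L-position 9 → W
n=11: reaches L-position 7 → W
n=12: reaches L-position 9 → W
n=13: reaches L-position 9 → W
n=14: only reaches 13(W), 11(W), 10(W), all W → L
n=15: reaches L-position 14 → W
n=16: only reaches 15(W), 13(W), 12(W), all W → L
n=17: reaches L-position 16 → W
n=18: reaches L-position 14 → W
n=19: reaches L-position 16 → W
n=20: reaches L-position 16 → W
n=21: only reaches 20(W), 18(W), 17(W), all W → L
n=22: reaches L-position 21 → W
n=23: only reaches 22(W), 20(W), 19(W), all W → L
n=24: reaches L-position 23 → W
n=25: reaches L-position 21 → W
n=26: reaches L-position 23 → W
n=27: reaches L-position 23 → W
L entries with 0 ≤ n ≤ 27: n = 0, 2, 7, 9, 14, 16, 21, 23; that makes 8.

8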